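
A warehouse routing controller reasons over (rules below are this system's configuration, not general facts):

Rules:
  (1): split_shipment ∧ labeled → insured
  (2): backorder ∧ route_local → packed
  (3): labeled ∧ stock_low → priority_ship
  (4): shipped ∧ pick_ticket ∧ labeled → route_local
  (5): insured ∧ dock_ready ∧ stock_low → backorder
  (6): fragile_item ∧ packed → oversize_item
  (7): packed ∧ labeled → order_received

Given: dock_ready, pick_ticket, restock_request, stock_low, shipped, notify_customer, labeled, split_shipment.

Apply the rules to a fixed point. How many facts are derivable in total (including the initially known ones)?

14

[1] (1) [split_shipment ∧ labeled → insured]; (3) [labeled ∧ stock_low → priority_ship]; (4) [shipped ∧ pick_ticket ∧ labeled → route_local]. ⇒ new: insured, priority_ship, route_local.
[2] (5) [insured ∧ dock_ready ∧ stock_low → backorder]. ⇒ new: backorder.
[3] (2) [backorder ∧ route_local → packed]. ⇒ new: packed.
[4] (7) [packed ∧ labeled → order_received]. ⇒ new: order_received.
Closure: {backorder, dock_ready, insured, labeled, notify_customer, order_received, packed, pick_ticket, priority_ship, restock_request, route_local, shipped, split_shipment, stock_low} — 14 facts.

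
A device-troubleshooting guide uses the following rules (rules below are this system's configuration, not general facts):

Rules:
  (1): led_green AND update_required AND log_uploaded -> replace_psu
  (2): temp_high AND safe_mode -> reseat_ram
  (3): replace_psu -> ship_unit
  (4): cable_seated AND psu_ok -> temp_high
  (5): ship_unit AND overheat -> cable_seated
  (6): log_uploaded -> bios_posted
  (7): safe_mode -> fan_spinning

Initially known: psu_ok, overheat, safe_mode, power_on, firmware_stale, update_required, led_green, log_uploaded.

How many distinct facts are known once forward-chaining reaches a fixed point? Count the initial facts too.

[1] (1) [led_green AND update_required AND log_uploaded -> replace_psu]; (6) [log_uploaded -> bios_posted]; (7) [safe_mode -> fan_spinning]. ⇒ new: replace_psu, bios_posted, fan_spinning.
[2] (3) [replace_psu -> ship_unit]. ⇒ new: ship_unit.
[3] (5) [ship_unit AND overheat -> cable_seated]. ⇒ new: cable_seated.
[4] (4) [cable_seated AND psu_ok -> temp_high]. ⇒ new: temp_high.
[5] (2) [temp_high AND safe_mode -> reseat_ram]. ⇒ new: reseat_ram.
Closure: {bios_posted, cable_seated, fan_spinning, firmware_stale, led_green, log_uploaded, overheat, power_on, psu_ok, replace_psu, reseat_ram, safe_mode, ship_unit, temp_high, update_required} — 15 facts.

15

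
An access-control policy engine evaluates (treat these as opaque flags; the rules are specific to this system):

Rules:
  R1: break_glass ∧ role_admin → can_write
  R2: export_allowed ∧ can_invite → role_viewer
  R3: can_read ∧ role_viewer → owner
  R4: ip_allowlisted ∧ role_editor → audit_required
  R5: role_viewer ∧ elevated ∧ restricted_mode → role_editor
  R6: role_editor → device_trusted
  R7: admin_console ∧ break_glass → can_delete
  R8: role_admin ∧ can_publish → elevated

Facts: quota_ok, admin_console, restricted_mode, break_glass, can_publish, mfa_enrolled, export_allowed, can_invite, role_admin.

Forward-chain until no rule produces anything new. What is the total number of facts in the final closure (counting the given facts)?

Round 1 — R1, R2, R7, R8, derive can_write, role_viewer, can_delete, elevated.
Round 2 — R5, derive role_editor.
Round 3 — R6, derive device_trusted.
Closure: {admin_console, break_glass, can_delete, can_invite, can_publish, can_write, device_trusted, elevated, export_allowed, mfa_enrolled, quota_ok, restricted_mode, role_admin, role_editor, role_viewer} — 15 facts.

15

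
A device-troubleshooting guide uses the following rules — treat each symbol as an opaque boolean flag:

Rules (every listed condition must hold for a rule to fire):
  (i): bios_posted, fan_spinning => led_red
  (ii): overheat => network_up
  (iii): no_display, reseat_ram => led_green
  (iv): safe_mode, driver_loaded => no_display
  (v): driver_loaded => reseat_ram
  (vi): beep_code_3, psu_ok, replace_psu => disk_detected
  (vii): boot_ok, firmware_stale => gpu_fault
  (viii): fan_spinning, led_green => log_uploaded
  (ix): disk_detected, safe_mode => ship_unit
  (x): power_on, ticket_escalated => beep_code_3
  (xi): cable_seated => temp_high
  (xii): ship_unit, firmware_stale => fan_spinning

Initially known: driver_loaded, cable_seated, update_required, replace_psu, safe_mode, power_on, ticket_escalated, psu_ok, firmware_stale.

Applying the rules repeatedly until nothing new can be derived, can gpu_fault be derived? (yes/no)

[1] (iv) [safe_mode, driver_loaded => no_display]; (v) [driver_loaded => reseat_ram]; (x) [power_on, ticket_escalated => beep_code_3]; (xi) [cable_seated => temp_high]. ⇒ new: no_display, reseat_ram, beep_code_3, temp_high.
[2] (iii) [no_display, reseat_ram => led_green]; (vi) [beep_code_3, psu_ok, replace_psu => disk_detected]. ⇒ new: led_green, disk_detected.
[3] (ix) [disk_detected, safe_mode => ship_unit]. ⇒ new: ship_unit.
[4] (xii) [ship_unit, firmware_stale => fan_spinning]. ⇒ new: fan_spinning.
[5] (viii) [fan_spinning, led_green => log_uploaded]. ⇒ new: log_uploaded.
Fixed point reached. gpu_fault is concluded only by (vii); (vii) needs boot_ok (never derived).

no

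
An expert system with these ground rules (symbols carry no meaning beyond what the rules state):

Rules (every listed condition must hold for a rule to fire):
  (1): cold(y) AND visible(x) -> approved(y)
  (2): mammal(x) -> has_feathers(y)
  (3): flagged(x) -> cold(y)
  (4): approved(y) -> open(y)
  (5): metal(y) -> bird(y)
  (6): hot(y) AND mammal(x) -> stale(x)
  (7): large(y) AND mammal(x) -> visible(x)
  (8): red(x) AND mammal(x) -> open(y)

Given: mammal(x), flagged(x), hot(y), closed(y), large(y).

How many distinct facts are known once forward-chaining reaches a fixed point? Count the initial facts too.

11

Round 1: (2) [mammal(x) -> has_feathers(y)]; (3) [flagged(x) -> cold(y)]; (6) [hot(y) AND mammal(x) -> stale(x)]; (7) [large(y) AND mammal(x) -> visible(x)]. Adds has_feathers(y), cold(y), stale(x), visible(x).
Round 2: (1) [cold(y) AND visible(x) -> approved(y)]. Adds approved(y).
Round 3: (4) [approved(y) -> open(y)]. Adds open(y).
Closure: {approved(y), closed(y), cold(y), flagged(x), has_feathers(y), hot(y), large(y), mammal(x), open(y), stale(x), visible(x)} — 11 facts.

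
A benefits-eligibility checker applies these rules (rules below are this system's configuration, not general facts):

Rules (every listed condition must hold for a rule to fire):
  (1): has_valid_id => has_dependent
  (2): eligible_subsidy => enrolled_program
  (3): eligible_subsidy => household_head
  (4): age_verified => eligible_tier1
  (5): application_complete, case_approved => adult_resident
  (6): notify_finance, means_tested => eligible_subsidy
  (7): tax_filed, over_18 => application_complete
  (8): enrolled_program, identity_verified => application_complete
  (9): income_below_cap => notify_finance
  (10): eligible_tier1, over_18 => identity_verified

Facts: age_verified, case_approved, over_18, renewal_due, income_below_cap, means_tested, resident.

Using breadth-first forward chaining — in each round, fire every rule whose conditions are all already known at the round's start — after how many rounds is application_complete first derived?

Round 1: (4) [age_verified => eligible_tier1]; (9) [income_below_cap => notify_finance]. Adds eligible_tier1, notify_finance.
Round 2: (6) [notify_finance, means_tested => eligible_subsidy]; (10) [eligible_tier1, over_18 => identity_verified]. Adds eligible_subsidy, identity_verified.
Round 3: (2) [eligible_subsidy => enrolled_program]; (3) [eligible_subsidy => household_head]. Adds enrolled_program, household_head.
Round 4: (8) [enrolled_program, identity_verified => application_complete]. Adds application_complete.
application_complete first appears in round 4.

4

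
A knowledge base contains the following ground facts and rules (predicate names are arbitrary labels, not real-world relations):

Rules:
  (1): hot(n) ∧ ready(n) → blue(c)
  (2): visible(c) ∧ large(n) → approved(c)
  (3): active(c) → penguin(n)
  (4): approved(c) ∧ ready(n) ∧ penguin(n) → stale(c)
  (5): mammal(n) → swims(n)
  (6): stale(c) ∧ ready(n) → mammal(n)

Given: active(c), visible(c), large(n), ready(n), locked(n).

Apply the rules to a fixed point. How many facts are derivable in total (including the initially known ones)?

10

Round 1 fires (2), (3), giving approved(c), penguin(n).
Round 2 fires (4), giving stale(c).
Round 3 fires (6), giving mammal(n).
Round 4 fires (5), giving swims(n).
Closure: {active(c), approved(c), large(n), locked(n), mammal(n), penguin(n), ready(n), stale(c), swims(n), visible(c)} — 10 facts.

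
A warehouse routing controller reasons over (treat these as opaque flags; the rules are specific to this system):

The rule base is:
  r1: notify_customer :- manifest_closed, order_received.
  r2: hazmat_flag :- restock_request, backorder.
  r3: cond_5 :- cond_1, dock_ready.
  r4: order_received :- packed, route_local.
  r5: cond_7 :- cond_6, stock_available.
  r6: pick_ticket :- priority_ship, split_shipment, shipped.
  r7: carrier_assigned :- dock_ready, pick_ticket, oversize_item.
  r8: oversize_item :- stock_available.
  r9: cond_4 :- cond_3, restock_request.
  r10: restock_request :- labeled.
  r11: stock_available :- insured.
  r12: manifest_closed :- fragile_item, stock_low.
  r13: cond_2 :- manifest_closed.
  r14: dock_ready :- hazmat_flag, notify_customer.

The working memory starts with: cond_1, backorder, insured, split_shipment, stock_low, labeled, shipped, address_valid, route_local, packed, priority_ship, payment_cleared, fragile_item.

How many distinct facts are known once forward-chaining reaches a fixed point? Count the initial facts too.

Round 1: r4 [order_received :- packed, route_local.]; r6 [pick_ticket :- priority_ship, split_shipment, shipped.]; r10 [restock_request :- labeled.]; r11 [stock_available :- insured.]; r12 [manifest_closed :- fragile_item, stock_low.]. Adds order_received, pick_ticket, restock_request, stock_available, manifest_closed.
Round 2: r1 [notify_customer :- manifest_closed, order_received.]; r2 [hazmat_flag :- restock_request, backorder.]; r8 [oversize_item :- stock_available.]; r13 [cond_2 :- manifest_closed.]. Adds notify_customer, hazmat_flag, oversize_item, cond_2.
Round 3: r14 [dock_ready :- hazmat_flag, notify_customer.]. Adds dock_ready.
Round 4: r3 [cond_5 :- cond_1, dock_ready.]; r7 [carrier_assigned :- dock_ready, pick_ticket, oversize_item.]. Adds cond_5, carrier_assigned.
Closure: {address_valid, backorder, carrier_assigned, cond_1, cond_2, cond_5, dock_ready, fragile_item, hazmat_flag, insured, labeled, manifest_closed, notify_customer, order_received, oversize_item, packed, payment_cleared, pick_ticket, priority_ship, restock_request, route_local, shipped, split_shipment, stock_available, stock_low} — 25 facts.

25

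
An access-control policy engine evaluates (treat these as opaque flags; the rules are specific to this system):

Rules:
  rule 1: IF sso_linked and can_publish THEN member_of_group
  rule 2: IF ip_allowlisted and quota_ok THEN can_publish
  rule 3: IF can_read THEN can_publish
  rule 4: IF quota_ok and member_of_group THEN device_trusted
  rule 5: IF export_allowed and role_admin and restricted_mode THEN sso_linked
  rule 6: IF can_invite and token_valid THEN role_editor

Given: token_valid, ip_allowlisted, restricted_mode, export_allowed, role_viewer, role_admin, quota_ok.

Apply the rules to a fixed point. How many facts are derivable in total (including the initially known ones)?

11

Round 1 fires rule 2, rule 5, giving can_publish, sso_linked.
Round 2 fires rule 1, giving member_of_group.
Round 3 fires rule 4, giving device_trusted.
Closure: {can_publish, device_trusted, export_allowed, ip_allowlisted, member_of_group, quota_ok, restricted_mode, role_admin, role_viewer, sso_linked, token_valid} — 11 facts.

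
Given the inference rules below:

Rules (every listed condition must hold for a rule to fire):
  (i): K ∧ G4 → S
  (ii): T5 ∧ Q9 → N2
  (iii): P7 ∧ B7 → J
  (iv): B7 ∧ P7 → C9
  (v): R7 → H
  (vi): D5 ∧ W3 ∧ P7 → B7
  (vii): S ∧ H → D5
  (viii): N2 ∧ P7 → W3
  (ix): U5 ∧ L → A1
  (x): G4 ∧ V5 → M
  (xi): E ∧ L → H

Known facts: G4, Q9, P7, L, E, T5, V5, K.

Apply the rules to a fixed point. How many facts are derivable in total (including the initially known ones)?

17

[1] (i) [K ∧ G4 → S]; (ii) [T5 ∧ Q9 → N2]; (x) [G4 ∧ V5 → M]; (xi) [E ∧ L → H]. ⇒ new: S, N2, M, H.
[2] (vii) [S ∧ H → D5]; (viii) [N2 ∧ P7 → W3]. ⇒ new: D5, W3.
[3] (vi) [D5 ∧ W3 ∧ P7 → B7]. ⇒ new: B7.
[4] (iii) [P7 ∧ B7 → J]; (iv) [B7 ∧ P7 → C9]. ⇒ new: J, C9.
Closure: {B7, C9, D5, E, G4, H, J, K, L, M, N2, P7, Q9, S, T5, V5, W3} — 17 facts.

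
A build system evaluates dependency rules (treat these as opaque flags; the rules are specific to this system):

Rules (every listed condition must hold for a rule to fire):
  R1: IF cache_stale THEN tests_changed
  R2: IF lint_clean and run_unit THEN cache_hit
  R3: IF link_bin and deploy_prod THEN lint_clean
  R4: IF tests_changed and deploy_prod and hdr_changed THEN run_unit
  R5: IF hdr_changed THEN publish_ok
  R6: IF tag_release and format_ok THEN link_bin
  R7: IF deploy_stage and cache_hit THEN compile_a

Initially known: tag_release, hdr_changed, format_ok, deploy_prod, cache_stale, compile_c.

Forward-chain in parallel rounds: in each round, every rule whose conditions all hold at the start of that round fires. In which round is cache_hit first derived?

Round 1 fires R1, R5, R6, giving tests_changed, publish_ok, link_bin.
Round 2 fires R3, R4, giving lint_clean, run_unit.
Round 3 fires R2, giving cache_hit.
cache_hit first appears in round 3.

3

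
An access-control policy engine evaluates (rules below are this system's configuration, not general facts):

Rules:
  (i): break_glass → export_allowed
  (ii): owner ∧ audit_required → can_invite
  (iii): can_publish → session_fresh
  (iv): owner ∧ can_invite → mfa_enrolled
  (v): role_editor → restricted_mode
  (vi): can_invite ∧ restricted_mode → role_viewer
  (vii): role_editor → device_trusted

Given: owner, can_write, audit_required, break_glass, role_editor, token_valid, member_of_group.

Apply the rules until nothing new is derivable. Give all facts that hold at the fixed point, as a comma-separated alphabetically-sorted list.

Round 1: (i) [break_glass → export_allowed]; (ii) [owner ∧ audit_required → can_invite]; (v) [role_editor → restricted_mode]; (vii) [role_editor → device_trusted]. Adds export_allowed, can_invite, restricted_mode, device_trusted.
Round 2: (iv) [owner ∧ can_invite → mfa_enrolled]; (vi) [can_invite ∧ restricted_mode → role_viewer]. Adds mfa_enrolled, role_viewer.

audit_required, break_glass, can_invite, can_write, device_trusted, export_allowed, member_of_group, mfa_enrolled, owner, restricted_mode, role_editor, role_viewer, token_valid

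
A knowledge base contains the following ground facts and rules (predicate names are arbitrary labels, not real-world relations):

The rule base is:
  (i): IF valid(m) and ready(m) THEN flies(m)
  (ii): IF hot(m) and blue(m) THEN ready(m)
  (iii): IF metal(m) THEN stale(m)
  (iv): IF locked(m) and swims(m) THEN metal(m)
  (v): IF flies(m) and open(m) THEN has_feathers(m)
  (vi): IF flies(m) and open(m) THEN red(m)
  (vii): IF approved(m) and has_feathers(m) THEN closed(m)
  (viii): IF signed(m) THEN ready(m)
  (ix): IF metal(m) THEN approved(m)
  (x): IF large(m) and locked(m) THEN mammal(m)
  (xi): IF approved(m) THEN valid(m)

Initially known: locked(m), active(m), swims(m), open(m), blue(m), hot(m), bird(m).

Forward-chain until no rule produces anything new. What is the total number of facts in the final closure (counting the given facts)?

Round 1 — (ii), (iv), derive ready(m), metal(m).
Round 2 — (iii), (ix), derive stale(m), approved(m).
Round 3 — (xi), derive valid(m).
Round 4 — (i), derive flies(m).
Round 5 — (v), (vi), derive has_feathers(m), red(m).
Round 6 — (vii), derive closed(m).
Closure: {active(m), approved(m), bird(m), blue(m), closed(m), flies(m), has_feathers(m), hot(m), locked(m), metal(m), open(m), ready(m), red(m), stale(m), swims(m), valid(m)} — 16 facts.

16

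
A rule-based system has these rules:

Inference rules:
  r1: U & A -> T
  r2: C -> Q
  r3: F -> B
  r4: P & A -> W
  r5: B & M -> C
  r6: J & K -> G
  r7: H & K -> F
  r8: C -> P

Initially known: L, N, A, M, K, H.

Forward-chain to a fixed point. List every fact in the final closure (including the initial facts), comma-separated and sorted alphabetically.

Round 1 — r7, derive F.
Round 2 — r3, derive B.
Round 3 — r5, derive C.
Round 4 — r2, r8, derive Q, P.
Round 5 — r4, derive W.

A, B, C, F, H, K, L, M, N, P, Q, W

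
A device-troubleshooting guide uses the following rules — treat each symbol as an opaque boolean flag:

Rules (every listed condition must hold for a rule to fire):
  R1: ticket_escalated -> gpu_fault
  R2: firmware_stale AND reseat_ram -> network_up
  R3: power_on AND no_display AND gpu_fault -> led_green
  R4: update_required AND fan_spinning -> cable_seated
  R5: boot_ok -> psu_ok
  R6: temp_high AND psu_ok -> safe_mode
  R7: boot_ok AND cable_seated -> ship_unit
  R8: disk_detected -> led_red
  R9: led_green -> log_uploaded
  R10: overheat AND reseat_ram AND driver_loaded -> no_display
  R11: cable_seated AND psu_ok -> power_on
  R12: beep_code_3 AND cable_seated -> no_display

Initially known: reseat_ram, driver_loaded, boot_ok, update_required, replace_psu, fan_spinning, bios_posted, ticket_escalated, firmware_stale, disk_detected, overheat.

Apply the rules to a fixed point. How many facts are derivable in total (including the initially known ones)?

21

Round 1: R1 [ticket_escalated -> gpu_fault]; R2 [firmware_stale AND reseat_ram -> network_up]; R4 [update_required AND fan_spinning -> cable_seated]; R5 [boot_ok -> psu_ok]; R8 [disk_detected -> led_red]; R10 [overheat AND reseat_ram AND driver_loaded -> no_display]. Adds gpu_fault, network_up, cable_seated, psu_ok, led_red, no_display.
Round 2: R7 [boot_ok AND cable_seated -> ship_unit]; R11 [cable_seated AND psu_ok -> power_on]. Adds ship_unit, power_on.
Round 3: R3 [power_on AND no_display AND gpu_fault -> led_green]. Adds led_green.
Round 4: R9 [led_green -> log_uploaded]. Adds log_uploaded.
Closure: {bios_posted, boot_ok, cable_seated, disk_detected, driver_loaded, fan_spinning, firmware_stale, gpu_fault, led_green, led_red, log_uploaded, network_up, no_display, overheat, power_on, psu_ok, replace_psu, reseat_ram, ship_unit, ticket_escalated, update_required} — 21 facts.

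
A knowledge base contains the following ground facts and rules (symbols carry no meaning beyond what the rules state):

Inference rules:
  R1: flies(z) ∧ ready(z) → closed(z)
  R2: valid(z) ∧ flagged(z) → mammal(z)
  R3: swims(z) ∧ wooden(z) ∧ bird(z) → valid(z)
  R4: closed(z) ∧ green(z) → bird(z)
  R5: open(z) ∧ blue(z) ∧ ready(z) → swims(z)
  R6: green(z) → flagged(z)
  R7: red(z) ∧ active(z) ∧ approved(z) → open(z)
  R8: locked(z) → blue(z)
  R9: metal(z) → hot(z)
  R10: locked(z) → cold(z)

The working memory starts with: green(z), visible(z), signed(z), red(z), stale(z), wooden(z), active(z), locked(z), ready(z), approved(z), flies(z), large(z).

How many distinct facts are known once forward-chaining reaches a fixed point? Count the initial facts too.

21

Round 1: R1 [flies(z) ∧ ready(z) → closed(z)]; R6 [green(z) → flagged(z)]; R7 [red(z) ∧ active(z) ∧ approved(z) → open(z)]; R8 [locked(z) → blue(z)]; R10 [locked(z) → cold(z)]. New: closed(z), flagged(z), open(z), blue(z), cold(z).
Round 2: R4 [closed(z) ∧ green(z) → bird(z)]; R5 [open(z) ∧ blue(z) ∧ ready(z) → swims(z)]. New: bird(z), swims(z).
Round 3: R3 [swims(z) ∧ wooden(z) ∧ bird(z) → valid(z)]. New: valid(z).
Round 4: R2 [valid(z) ∧ flagged(z) → mammal(z)]. New: mammal(z).
Closure: {active(z), approved(z), bird(z), blue(z), closed(z), cold(z), flagged(z), flies(z), green(z), large(z), locked(z), mammal(z), open(z), ready(z), red(z), signed(z), stale(z), swims(z), valid(z), visible(z), wooden(z)} — 21 facts.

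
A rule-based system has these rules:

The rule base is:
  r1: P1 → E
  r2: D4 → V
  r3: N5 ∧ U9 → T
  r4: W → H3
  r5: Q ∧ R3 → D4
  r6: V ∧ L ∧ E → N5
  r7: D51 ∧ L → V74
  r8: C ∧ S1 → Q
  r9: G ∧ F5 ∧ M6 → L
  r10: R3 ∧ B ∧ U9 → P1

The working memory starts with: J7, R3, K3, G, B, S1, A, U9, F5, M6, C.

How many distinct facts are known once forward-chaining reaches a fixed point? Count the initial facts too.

19

Round 1 fires r8, r9, r10, giving Q, L, P1.
Round 2 fires r1, r5, giving E, D4.
Round 3 fires r2, giving V.
Round 4 fires r6, giving N5.
Round 5 fires r3, giving T.
Closure: {A, B, C, D4, E, F5, G, J7, K3, L, M6, N5, P1, Q, R3, S1, T, U9, V} — 19 facts.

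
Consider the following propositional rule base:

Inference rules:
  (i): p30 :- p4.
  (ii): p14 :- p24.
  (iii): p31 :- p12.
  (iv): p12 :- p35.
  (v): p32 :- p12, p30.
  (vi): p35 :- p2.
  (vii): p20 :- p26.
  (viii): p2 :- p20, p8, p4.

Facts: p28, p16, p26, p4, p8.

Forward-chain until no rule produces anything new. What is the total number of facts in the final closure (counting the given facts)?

[1] (i) [p30 :- p4.]; (vii) [p20 :- p26.]. ⇒ new: p30, p20.
[2] (viii) [p2 :- p20, p8, p4.]. ⇒ new: p2.
[3] (vi) [p35 :- p2.]. ⇒ new: p35.
[4] (iv) [p12 :- p35.]. ⇒ new: p12.
[5] (iii) [p31 :- p12.]; (v) [p32 :- p12, p30.]. ⇒ new: p31, p32.
Closure: {p12, p16, p2, p20, p26, p28, p30, p31, p32, p35, p4, p8} — 12 facts.

12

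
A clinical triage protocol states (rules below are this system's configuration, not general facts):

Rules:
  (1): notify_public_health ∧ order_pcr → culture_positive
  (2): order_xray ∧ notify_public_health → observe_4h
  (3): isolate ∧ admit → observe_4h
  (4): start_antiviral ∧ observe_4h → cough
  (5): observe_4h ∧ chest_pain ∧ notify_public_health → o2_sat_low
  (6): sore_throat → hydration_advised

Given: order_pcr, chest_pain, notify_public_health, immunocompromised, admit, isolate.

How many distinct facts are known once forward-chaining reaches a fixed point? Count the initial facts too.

Round 1 — (1), (3), derive culture_positive, observe_4h.
Round 2 — (5), derive o2_sat_low.
Closure: {admit, chest_pain, culture_positive, immunocompromised, isolate, notify_public_health, o2_sat_low, observe_4h, order_pcr} — 9 facts.

9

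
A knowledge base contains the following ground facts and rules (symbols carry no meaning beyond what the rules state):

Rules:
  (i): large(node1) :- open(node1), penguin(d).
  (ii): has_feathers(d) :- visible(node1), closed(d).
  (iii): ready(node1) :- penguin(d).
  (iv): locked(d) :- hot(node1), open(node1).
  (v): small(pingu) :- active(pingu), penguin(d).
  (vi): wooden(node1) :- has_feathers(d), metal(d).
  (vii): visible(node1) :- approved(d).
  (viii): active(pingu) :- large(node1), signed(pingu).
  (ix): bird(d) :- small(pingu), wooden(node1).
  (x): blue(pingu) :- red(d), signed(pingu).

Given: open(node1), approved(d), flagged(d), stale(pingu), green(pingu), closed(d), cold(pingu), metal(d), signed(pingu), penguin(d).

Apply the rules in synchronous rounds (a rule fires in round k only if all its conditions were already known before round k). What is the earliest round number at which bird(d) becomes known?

4

Round 1: (i) [large(node1) :- open(node1), penguin(d).]; (iii) [ready(node1) :- penguin(d).]; (vii) [visible(node1) :- approved(d).]. Adds large(node1), ready(node1), visible(node1).
Round 2: (ii) [has_feathers(d) :- visible(node1), closed(d).]; (viii) [active(pingu) :- large(node1), signed(pingu).]. Adds has_feathers(d), active(pingu).
Round 3: (v) [small(pingu) :- active(pingu), penguin(d).]; (vi) [wooden(node1) :- has_feathers(d), metal(d).]. Adds small(pingu), wooden(node1).
Round 4: (ix) [bird(d) :- small(pingu), wooden(node1).]. Adds bird(d).
bird(d) first appears in round 4.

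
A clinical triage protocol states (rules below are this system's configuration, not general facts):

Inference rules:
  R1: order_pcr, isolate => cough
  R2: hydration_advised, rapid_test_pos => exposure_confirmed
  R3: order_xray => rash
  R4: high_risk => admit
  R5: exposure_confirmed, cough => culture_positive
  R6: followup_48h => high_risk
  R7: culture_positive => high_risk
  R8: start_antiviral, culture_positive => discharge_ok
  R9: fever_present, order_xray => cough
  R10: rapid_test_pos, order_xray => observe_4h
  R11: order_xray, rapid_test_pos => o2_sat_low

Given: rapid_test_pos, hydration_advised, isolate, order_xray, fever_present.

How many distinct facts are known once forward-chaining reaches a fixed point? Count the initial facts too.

13

Round 1: R2 [hydration_advised, rapid_test_pos => exposure_confirmed]; R3 [order_xray => rash]; R9 [fever_present, order_xray => cough]; R10 [rapid_test_pos, order_xray => observe_4h]; R11 [order_xray, rapid_test_pos => o2_sat_low]. Adds exposure_confirmed, rash, cough, observe_4h, o2_sat_low.
Round 2: R5 [exposure_confirmed, cough => culture_positive]. Adds culture_positive.
Round 3: R7 [culture_positive => high_risk]. Adds high_risk.
Round 4: R4 [high_risk => admit]. Adds admit.
Closure: {admit, cough, culture_positive, exposure_confirmed, fever_present, high_risk, hydration_advised, isolate, o2_sat_low, observe_4h, order_xray, rapid_test_pos, rash} — 13 facts.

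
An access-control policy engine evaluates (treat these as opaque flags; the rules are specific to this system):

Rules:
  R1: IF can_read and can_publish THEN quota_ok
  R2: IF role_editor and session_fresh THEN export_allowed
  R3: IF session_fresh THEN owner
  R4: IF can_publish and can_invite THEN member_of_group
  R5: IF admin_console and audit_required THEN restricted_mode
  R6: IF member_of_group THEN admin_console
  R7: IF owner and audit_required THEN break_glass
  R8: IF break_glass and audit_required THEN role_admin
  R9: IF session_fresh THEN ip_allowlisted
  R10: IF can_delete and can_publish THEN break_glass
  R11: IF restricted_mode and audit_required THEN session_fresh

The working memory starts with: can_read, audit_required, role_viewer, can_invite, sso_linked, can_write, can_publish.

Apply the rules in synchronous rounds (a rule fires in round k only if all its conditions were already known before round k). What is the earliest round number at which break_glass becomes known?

Round 1: R1 [IF can_read and can_publish THEN quota_ok]; R4 [IF can_publish and can_invite THEN member_of_group]. New: quota_ok, member_of_group.
Round 2: R6 [IF member_of_group THEN admin_console]. New: admin_console.
Round 3: R5 [IF admin_console and audit_required THEN restricted_mode]. New: restricted_mode.
Round 4: R11 [IF restricted_mode and audit_required THEN session_fresh]. New: session_fresh.
Round 5: R3 [IF session_fresh THEN owner]; R9 [IF session_fresh THEN ip_allowlisted]. New: owner, ip_allowlisted.
Round 6: R7 [IF owner and audit_required THEN break_glass]. New: break_glass.
break_glass first appears in round 6.

6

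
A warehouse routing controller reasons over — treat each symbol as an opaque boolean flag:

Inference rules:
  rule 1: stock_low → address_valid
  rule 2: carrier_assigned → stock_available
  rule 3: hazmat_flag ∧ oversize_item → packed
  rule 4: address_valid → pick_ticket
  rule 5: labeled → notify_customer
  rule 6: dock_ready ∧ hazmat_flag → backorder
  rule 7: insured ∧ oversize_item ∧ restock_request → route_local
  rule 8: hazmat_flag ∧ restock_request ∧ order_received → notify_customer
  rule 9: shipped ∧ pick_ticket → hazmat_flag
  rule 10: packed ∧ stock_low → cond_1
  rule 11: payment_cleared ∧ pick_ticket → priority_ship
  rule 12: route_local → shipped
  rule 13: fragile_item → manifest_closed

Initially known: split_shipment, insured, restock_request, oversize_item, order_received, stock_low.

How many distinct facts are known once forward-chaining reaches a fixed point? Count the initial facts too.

Round 1: rule 1 [stock_low → address_valid]; rule 7 [insured ∧ oversize_item ∧ restock_request → route_local]. New: address_valid, route_local.
Round 2: rule 4 [address_valid → pick_ticket]; rule 12 [route_local → shipped]. New: pick_ticket, shipped.
Round 3: rule 9 [shipped ∧ pick_ticket → hazmat_flag]. New: hazmat_flag.
Round 4: rule 3 [hazmat_flag ∧ oversize_item → packed]; rule 8 [hazmat_flag ∧ restock_request ∧ order_received → notify_customer]. New: packed, notify_customer.
Round 5: rule 10 [packed ∧ stock_low → cond_1]. New: cond_1.
Closure: {address_valid, cond_1, hazmat_flag, insured, notify_customer, order_received, oversize_item, packed, pick_ticket, restock_request, route_local, shipped, split_shipment, stock_low} — 14 facts.

14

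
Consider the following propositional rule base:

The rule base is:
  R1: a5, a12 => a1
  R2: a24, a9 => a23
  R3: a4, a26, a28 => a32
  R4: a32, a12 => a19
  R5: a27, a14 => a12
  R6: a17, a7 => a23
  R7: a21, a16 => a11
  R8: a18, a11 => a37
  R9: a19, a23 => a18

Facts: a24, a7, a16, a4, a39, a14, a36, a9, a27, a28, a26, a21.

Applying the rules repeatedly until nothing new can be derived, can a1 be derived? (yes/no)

no

Round 1 — R2, R3, R5, R7, derive a23, a32, a12, a11.
Round 2 — R4, derive a19.
Round 3 — R9, derive a18.
Round 4 — R8, derive a37.
Fixed point reached. a1 is concluded only by R1; R1 needs a5 (never derived).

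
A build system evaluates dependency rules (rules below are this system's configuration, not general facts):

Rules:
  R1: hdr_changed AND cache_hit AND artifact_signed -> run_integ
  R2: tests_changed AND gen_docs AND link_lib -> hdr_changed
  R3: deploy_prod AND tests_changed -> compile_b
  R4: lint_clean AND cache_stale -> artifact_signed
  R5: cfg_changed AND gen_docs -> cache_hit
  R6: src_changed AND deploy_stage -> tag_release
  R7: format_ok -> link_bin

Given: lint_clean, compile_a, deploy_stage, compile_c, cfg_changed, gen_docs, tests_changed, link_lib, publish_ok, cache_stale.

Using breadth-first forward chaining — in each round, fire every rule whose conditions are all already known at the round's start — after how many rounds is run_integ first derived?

2

Round 1: R2 [tests_changed AND gen_docs AND link_lib -> hdr_changed]; R4 [lint_clean AND cache_stale -> artifact_signed]; R5 [cfg_changed AND gen_docs -> cache_hit]. New: hdr_changed, artifact_signed, cache_hit.
Round 2: R1 [hdr_changed AND cache_hit AND artifact_signed -> run_integ]. New: run_integ.
run_integ first appears in round 2.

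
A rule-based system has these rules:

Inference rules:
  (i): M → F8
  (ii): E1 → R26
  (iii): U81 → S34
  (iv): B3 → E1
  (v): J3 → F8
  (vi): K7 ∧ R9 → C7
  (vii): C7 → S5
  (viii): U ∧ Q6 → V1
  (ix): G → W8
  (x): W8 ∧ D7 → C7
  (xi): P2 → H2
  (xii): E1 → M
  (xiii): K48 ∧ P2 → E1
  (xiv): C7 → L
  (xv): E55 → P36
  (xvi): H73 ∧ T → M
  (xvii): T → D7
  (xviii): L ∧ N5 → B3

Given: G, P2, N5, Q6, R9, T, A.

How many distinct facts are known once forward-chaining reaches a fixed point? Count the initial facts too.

Round 1: (ix) [G → W8]; (xi) [P2 → H2]; (xvii) [T → D7]. Adds W8, H2, D7.
Round 2: (x) [W8 ∧ D7 → C7]. Adds C7.
Round 3: (vii) [C7 → S5]; (xiv) [C7 → L]. Adds S5, L.
Round 4: (xviii) [L ∧ N5 → B3]. Adds B3.
Round 5: (iv) [B3 → E1]. Adds E1.
Round 6: (ii) [E1 → R26]; (xii) [E1 → M]. Adds R26, M.
Round 7: (i) [M → F8]. Adds F8.
Closure: {A, B3, C7, D7, E1, F8, G, H2, L, M, N5, P2, Q6, R26, R9, S5, T, W8} — 18 facts.

18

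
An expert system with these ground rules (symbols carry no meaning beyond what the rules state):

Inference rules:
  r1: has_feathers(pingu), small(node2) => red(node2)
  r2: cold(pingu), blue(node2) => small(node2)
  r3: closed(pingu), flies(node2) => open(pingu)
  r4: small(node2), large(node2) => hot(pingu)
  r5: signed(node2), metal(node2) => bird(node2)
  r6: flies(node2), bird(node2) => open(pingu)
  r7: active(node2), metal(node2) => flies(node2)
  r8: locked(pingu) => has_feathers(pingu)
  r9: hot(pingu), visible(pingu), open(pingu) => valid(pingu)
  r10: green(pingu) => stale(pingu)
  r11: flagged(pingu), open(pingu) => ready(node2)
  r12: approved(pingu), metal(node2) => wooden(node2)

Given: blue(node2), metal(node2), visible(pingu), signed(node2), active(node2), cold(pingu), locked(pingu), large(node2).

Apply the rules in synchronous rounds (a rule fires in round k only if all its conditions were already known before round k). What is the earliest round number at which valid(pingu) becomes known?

Round 1 fires r2, r5, r7, r8, giving small(node2), bird(node2), flies(node2), has_feathers(pingu).
Round 2 fires r1, r4, r6, giving red(node2), hot(pingu), open(pingu).
Round 3 fires r9, giving valid(pingu).
valid(pingu) first appears in round 3.

3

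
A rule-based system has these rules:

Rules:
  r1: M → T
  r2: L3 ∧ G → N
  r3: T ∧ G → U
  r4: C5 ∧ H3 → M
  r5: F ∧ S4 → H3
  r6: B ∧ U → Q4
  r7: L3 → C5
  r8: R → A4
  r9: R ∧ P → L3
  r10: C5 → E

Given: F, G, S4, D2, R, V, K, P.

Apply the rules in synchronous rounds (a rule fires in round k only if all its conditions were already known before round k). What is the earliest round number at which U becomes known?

5

Round 1 — r5, r8, r9, derive H3, A4, L3.
Round 2 — r2, r7, derive N, C5.
Round 3 — r4, r10, derive M, E.
Round 4 — r1, derive T.
Round 5 — r3, derive U.
U first appears in round 5.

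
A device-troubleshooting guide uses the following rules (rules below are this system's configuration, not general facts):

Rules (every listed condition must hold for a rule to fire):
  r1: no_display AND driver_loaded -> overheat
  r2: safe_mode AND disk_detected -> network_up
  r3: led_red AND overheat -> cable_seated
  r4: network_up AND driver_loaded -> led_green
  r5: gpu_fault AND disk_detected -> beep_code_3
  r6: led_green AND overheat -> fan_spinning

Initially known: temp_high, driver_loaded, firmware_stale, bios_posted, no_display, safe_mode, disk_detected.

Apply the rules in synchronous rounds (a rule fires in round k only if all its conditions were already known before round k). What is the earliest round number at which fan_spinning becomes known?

3

Round 1: r1 [no_display AND driver_loaded -> overheat]; r2 [safe_mode AND disk_detected -> network_up]. Adds overheat, network_up.
Round 2: r4 [network_up AND driver_loaded -> led_green]. Adds led_green.
Round 3: r6 [led_green AND overheat -> fan_spinning]. Adds fan_spinning.
fan_spinning first appears in round 3.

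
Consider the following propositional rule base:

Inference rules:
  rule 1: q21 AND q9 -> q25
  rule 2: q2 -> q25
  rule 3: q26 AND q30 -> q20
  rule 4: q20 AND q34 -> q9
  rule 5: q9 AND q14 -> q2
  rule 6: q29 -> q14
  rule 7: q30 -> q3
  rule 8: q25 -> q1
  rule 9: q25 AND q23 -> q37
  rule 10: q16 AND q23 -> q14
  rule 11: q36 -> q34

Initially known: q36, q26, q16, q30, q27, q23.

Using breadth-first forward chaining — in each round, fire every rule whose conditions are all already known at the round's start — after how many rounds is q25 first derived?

Round 1 — rule 3, rule 7, rule 10, rule 11, derive q20, q3, q14, q34.
Round 2 — rule 4, derive q9.
Round 3 — rule 5, derive q2.
Round 4 — rule 2, derive q25.
q25 first appears in round 4.

4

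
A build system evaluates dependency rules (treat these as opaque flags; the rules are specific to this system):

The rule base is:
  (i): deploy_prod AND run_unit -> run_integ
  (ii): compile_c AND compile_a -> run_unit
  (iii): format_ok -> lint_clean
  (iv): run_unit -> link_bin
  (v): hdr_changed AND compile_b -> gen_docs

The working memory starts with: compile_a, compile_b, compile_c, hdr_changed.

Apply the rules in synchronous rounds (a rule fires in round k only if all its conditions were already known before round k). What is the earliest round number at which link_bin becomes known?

[1] (ii) [compile_c AND compile_a -> run_unit]; (v) [hdr_changed AND compile_b -> gen_docs]. ⇒ new: run_unit, gen_docs.
[2] (iv) [run_unit -> link_bin]. ⇒ new: link_bin.
link_bin first appears in round 2.

2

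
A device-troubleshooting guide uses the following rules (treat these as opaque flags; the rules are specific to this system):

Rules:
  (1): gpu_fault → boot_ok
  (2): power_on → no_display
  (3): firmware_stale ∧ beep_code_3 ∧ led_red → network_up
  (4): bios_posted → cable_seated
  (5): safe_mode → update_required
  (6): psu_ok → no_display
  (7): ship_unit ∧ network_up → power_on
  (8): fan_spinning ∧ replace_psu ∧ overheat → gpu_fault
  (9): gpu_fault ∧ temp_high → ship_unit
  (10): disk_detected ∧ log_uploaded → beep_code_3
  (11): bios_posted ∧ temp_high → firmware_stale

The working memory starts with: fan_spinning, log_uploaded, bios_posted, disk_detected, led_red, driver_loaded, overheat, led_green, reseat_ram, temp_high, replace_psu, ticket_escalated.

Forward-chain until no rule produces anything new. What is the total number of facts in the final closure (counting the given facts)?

21

Round 1: (4) [bios_posted → cable_seated]; (8) [fan_spinning ∧ replace_psu ∧ overheat → gpu_fault]; (10) [disk_detected ∧ log_uploaded → beep_code_3]; (11) [bios_posted ∧ temp_high → firmware_stale]. New: cable_seated, gpu_fault, beep_code_3, firmware_stale.
Round 2: (1) [gpu_fault → boot_ok]; (3) [firmware_stale ∧ beep_code_3 ∧ led_red → network_up]; (9) [gpu_fault ∧ temp_high → ship_unit]. New: boot_ok, network_up, ship_unit.
Round 3: (7) [ship_unit ∧ network_up → power_on]. New: power_on.
Round 4: (2) [power_on → no_display]. New: no_display.
Closure: {beep_code_3, bios_posted, boot_ok, cable_seated, disk_detected, driver_loaded, fan_spinning, firmware_stale, gpu_fault, led_green, led_red, log_uploaded, network_up, no_display, overheat, power_on, replace_psu, reseat_ram, ship_unit, temp_high, ticket_escalated} — 21 facts.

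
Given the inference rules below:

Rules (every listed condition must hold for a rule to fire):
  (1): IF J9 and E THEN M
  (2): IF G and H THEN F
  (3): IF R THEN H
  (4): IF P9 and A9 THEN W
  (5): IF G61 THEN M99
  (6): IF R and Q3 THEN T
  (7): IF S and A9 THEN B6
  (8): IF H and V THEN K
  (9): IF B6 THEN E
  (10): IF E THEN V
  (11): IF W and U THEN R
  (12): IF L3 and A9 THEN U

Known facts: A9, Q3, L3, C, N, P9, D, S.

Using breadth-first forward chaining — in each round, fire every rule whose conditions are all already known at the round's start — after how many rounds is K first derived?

4

[1] (4) [IF P9 and A9 THEN W]; (7) [IF S and A9 THEN B6]; (12) [IF L3 and A9 THEN U]. ⇒ new: W, B6, U.
[2] (9) [IF B6 THEN E]; (11) [IF W and U THEN R]. ⇒ new: E, R.
[3] (3) [IF R THEN H]; (6) [IF R and Q3 THEN T]; (10) [IF E THEN V]. ⇒ new: H, T, V.
[4] (8) [IF H and V THEN K]. ⇒ new: K.
K first appears in round 4.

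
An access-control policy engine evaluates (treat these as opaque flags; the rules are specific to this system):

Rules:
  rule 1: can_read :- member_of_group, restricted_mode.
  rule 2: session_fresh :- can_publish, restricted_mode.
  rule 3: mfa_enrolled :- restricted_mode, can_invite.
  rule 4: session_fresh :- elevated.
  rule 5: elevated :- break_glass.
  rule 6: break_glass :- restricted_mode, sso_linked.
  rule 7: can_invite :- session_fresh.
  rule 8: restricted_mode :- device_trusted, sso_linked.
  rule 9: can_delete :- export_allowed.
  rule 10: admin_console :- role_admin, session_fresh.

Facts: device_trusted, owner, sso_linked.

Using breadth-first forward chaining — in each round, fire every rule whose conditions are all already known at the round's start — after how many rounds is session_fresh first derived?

4

[1] rule 8 [restricted_mode :- device_trusted, sso_linked.]. ⇒ new: restricted_mode.
[2] rule 6 [break_glass :- restricted_mode, sso_linked.]. ⇒ new: break_glass.
[3] rule 5 [elevated :- break_glass.]. ⇒ new: elevated.
[4] rule 4 [session_fresh :- elevated.]. ⇒ new: session_fresh.
session_fresh first appears in round 4.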